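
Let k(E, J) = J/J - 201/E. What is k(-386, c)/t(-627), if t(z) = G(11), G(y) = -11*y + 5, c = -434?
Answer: -587/44776 ≈ -0.013110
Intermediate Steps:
k(E, J) = 1 - 201/E
G(y) = 5 - 11*y
t(z) = -116 (t(z) = 5 - 11*11 = 5 - 121 = -116)
k(-386, c)/t(-627) = ((-201 - 386)/(-386))/(-116) = -1/386*(-587)*(-1/116) = (587/386)*(-1/116) = -587/44776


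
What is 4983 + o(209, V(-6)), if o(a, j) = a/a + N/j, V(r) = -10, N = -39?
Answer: 49879/10 ≈ 4987.9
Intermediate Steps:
o(a, j) = 1 - 39/j (o(a, j) = a/a - 39/j = 1 - 39/j)
4983 + o(209, V(-6)) = 4983 + (-39 - 10)/(-10) = 4983 - ⅒*(-49) = 4983 + 49/10 = 49879/10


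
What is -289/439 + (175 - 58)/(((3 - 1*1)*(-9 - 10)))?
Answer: -62345/16682 ≈ -3.7373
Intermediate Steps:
-289/439 + (175 - 58)/(((3 - 1*1)*(-9 - 10))) = -289*1/439 + 117/(((3 - 1)*(-19))) = -289/439 + 117/((2*(-19))) = -289/439 + 117/(-38) = -289/439 + 117*(-1/38) = -289/439 - 117/38 = -62345/16682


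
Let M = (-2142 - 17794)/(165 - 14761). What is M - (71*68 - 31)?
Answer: -196621/41 ≈ -4795.6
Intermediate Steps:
M = 56/41 (M = -19936/(-14596) = -19936*(-1/14596) = 56/41 ≈ 1.3659)
M - (71*68 - 31) = 56/41 - (71*68 - 31) = 56/41 - (4828 - 31) = 56/41 - 1*4797 = 56/41 - 4797 = -196621/41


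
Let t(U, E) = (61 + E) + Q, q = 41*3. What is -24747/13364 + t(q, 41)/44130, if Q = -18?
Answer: -181827089/98292220 ≈ -1.8499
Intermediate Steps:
q = 123
t(U, E) = 43 + E (t(U, E) = (61 + E) - 18 = 43 + E)
-24747/13364 + t(q, 41)/44130 = -24747/13364 + (43 + 41)/44130 = -24747*1/13364 + 84*(1/44130) = -24747/13364 + 14/7355 = -181827089/98292220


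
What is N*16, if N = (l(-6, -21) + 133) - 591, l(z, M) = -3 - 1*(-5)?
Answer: -7296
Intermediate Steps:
l(z, M) = 2 (l(z, M) = -3 + 5 = 2)
N = -456 (N = (2 + 133) - 591 = 135 - 591 = -456)
N*16 = -456*16 = -7296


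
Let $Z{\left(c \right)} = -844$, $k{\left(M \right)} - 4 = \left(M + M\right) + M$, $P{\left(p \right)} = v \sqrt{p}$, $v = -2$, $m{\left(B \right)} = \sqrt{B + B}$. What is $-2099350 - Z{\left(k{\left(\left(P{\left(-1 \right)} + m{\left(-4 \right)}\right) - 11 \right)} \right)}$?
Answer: $-2098506$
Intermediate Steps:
$m{\left(B \right)} = \sqrt{2} \sqrt{B}$ ($m{\left(B \right)} = \sqrt{2 B} = \sqrt{2} \sqrt{B}$)
$P{\left(p \right)} = - 2 \sqrt{p}$
$k{\left(M \right)} = 4 + 3 M$ ($k{\left(M \right)} = 4 + \left(\left(M + M\right) + M\right) = 4 + \left(2 M + M\right) = 4 + 3 M$)
$-2099350 - Z{\left(k{\left(\left(P{\left(-1 \right)} + m{\left(-4 \right)}\right) - 11 \right)} \right)} = -2099350 - -844 = -2099350 + 844 = -2098506$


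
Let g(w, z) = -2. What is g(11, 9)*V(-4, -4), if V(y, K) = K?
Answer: 8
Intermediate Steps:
g(11, 9)*V(-4, -4) = -2*(-4) = 8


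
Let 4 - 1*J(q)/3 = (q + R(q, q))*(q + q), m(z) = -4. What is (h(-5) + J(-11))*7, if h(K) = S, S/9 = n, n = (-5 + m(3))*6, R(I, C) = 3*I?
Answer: -23646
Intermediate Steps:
J(q) = 12 - 24*q**2 (J(q) = 12 - 3*(q + 3*q)*(q + q) = 12 - 3*4*q*2*q = 12 - 24*q**2)
n = -54 (n = (-5 - 4)*6 = -9*6 = -54)
S = -486 (S = 9*(-54) = -486)
h(K) = -486
(h(-5) + J(-11))*7 = (-486 + (12 - 24*(-11)**2))*7 = (-486 + (12 - 24*121))*7 = (-486 + (12 - 2904))*7 = (-486 - 2892)*7 = -3378*7 = -23646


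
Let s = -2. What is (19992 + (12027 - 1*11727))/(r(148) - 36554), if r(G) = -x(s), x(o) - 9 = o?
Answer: -6764/12187 ≈ -0.55502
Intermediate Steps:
x(o) = 9 + o
r(G) = -7 (r(G) = -(9 - 2) = -1*7 = -7)
(19992 + (12027 - 1*11727))/(r(148) - 36554) = (19992 + (12027 - 1*11727))/(-7 - 36554) = (19992 + (12027 - 11727))/(-36561) = (19992 + 300)*(-1/36561) = 20292*(-1/36561) = -6764/12187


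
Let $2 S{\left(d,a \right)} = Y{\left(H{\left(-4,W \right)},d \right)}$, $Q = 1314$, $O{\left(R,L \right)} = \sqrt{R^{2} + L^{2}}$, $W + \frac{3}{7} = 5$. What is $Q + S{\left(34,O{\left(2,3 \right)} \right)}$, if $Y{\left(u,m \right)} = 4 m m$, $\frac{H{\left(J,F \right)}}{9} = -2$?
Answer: $3626$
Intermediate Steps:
$W = \frac{32}{7}$ ($W = - \frac{3}{7} + 5 = \frac{32}{7} \approx 4.5714$)
$O{\left(R,L \right)} = \sqrt{L^{2} + R^{2}}$
$H{\left(J,F \right)} = -18$ ($H{\left(J,F \right)} = 9 \left(-2\right) = -18$)
$Y{\left(u,m \right)} = 4 m^{2}$
$S{\left(d,a \right)} = 2 d^{2}$ ($S{\left(d,a \right)} = \frac{4 d^{2}}{2} = 2 d^{2}$)
$Q + S{\left(34,O{\left(2,3 \right)} \right)} = 1314 + 2 \cdot 34^{2} = 1314 + 2 \cdot 1156 = 1314 + 2312 = 3626$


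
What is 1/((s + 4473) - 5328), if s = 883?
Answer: 1/28 ≈ 0.035714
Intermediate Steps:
1/((s + 4473) - 5328) = 1/((883 + 4473) - 5328) = 1/(5356 - 5328) = 1/28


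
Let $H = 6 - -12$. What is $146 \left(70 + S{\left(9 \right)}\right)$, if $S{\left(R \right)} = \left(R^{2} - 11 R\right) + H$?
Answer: $10220$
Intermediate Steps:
$H = 18$ ($H = 6 + 12 = 18$)
$S{\left(R \right)} = 18 + R^{2} - 11 R$ ($S{\left(R \right)} = \left(R^{2} - 11 R\right) + 18 = 18 + R^{2} - 11 R$)
$146 \left(70 + S{\left(9 \right)}\right) = 146 \left(70 + \left(18 + 9^{2} - 99\right)\right) = 146 \left(70 + \left(18 + 81 - 99\right)\right) = 146 \left(70 + 0\right) = 146 \cdot 70 = 10220$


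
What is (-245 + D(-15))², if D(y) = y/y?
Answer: 59536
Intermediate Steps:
D(y) = 1
(-245 + D(-15))² = (-245 + 1)² = (-244)² = 59536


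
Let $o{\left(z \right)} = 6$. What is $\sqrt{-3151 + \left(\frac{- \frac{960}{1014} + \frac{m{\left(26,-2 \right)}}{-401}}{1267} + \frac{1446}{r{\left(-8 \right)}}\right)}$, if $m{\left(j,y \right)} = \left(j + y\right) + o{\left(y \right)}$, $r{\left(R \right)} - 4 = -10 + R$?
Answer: $\frac{5 i \sqrt{5678641582418462}}{6604871} \approx 57.046 i$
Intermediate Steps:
$r{\left(R \right)} = -6 + R$ ($r{\left(R \right)} = 4 + \left(-10 + R\right) = -6 + R$)
$m{\left(j,y \right)} = 6 + j + y$ ($m{\left(j,y \right)} = \left(j + y\right) + 6 = 6 + j + y$)
$\sqrt{-3151 + \left(\frac{- \frac{960}{1014} + \frac{m{\left(26,-2 \right)}}{-401}}{1267} + \frac{1446}{r{\left(-8 \right)}}\right)} = \sqrt{-3151 + \left(\frac{- \frac{960}{1014} + \frac{6 + 26 - 2}{-401}}{1267} + \frac{1446}{-6 - 8}\right)} = \sqrt{-3151 + \left(\left(\left(-960\right) \frac{1}{1014} + 30 \left(- \frac{1}{401}\right)\right) \frac{1}{1267} + \frac{1446}{-14}\right)} = \sqrt{-3151 + \left(\left(- \frac{160}{169} - \frac{30}{401}\right) \frac{1}{1267} + 1446 \left(- \frac{1}{14}\right)\right)} = \sqrt{-3151 - \frac{8868523877}{85863323}} = \sqrt{- \frac{279423854650}{85863323}} = \frac{5 i \sqrt{5678641582418462}}{6604871}$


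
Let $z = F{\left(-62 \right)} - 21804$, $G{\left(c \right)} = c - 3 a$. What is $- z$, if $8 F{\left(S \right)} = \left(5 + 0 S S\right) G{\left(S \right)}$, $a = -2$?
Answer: $21839$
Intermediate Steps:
$G{\left(c \right)} = 6 + c$ ($G{\left(c \right)} = c - -6 = c + 6 = 6 + c$)
$F{\left(S \right)} = \frac{15}{4} + \frac{5 S}{8}$ ($F{\left(S \right)} = \frac{\left(5 + 0 S S\right) \left(6 + S\right)}{8} = \frac{\left(5 + 0 S\right) \left(6 + S\right)}{8} = \frac{\left(5 + 0\right) \left(6 + S\right)}{8} = \frac{5 \left(6 + S\right)}{8} = \frac{30 + 5 S}{8} = \frac{15}{4} + \frac{5 S}{8}$)
$z = -21839$ ($z = \left(\frac{15}{4} + \frac{5}{8} \left(-62\right)\right) - 21804 = \left(\frac{15}{4} - \frac{155}{4}\right) - 21804 = -35 - 21804 = -21839$)
$- z = \left(-1\right) \left(-21839\right) = 21839$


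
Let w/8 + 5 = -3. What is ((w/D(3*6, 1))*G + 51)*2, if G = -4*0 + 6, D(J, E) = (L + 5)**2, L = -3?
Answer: -90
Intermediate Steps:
w = -64 (w = -40 + 8*(-3) = -40 - 24 = -64)
D(J, E) = 4 (D(J, E) = (-3 + 5)**2 = 2**2 = 4)
G = 6 (G = 0 + 6 = 6)
((w/D(3*6, 1))*G + 51)*2 = (-64/4*6 + 51)*2 = (-64*1/4*6 + 51)*2 = (-16*6 + 51)*2 = (-96 + 51)*2 = -45*2 = -90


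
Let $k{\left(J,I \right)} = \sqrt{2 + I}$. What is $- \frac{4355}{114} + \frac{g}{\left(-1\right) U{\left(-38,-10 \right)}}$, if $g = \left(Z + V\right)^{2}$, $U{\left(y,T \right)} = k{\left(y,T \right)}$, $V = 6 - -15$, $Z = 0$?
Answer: $- \frac{4355}{114} + \frac{441 i \sqrt{2}}{4} \approx -38.202 + 155.92 i$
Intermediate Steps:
$V = 21$ ($V = 6 + 15 = 21$)
$U{\left(y,T \right)} = \sqrt{2 + T}$
$g = 441$ ($g = \left(0 + 21\right)^{2} = 21^{2} = 441$)
$- \frac{4355}{114} + \frac{g}{\left(-1\right) U{\left(-38,-10 \right)}} = - \frac{4355}{114} + \frac{441}{\left(-1\right) \sqrt{2 - 10}} = \left(-4355\right) \frac{1}{114} + \frac{441}{\left(-1\right) \sqrt{-8}} = - \frac{4355}{114} + \frac{441}{\left(-1\right) 2 i \sqrt{2}} = - \frac{4355}{114} + \frac{441}{\left(-2\right) i \sqrt{2}} = - \frac{4355}{114} + 441 \frac{i \sqrt{2}}{4} = - \frac{4355}{114} + \frac{441 i \sqrt{2}}{4}$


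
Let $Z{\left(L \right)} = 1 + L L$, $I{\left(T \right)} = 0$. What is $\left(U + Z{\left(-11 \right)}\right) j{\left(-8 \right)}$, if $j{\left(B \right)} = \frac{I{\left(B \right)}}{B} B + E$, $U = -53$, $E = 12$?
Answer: $828$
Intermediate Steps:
$Z{\left(L \right)} = 1 + L^{2}$
$j{\left(B \right)} = 12$ ($j{\left(B \right)} = \frac{0}{B} B + 12 = 0 B + 12 = 0 + 12 = 12$)
$\left(U + Z{\left(-11 \right)}\right) j{\left(-8 \right)} = \left(-53 + \left(1 + \left(-11\right)^{2}\right)\right) 12 = \left(-53 + \left(1 + 121\right)\right) 12 = \left(-53 + 122\right) 12 = 69 \cdot 12 = 828$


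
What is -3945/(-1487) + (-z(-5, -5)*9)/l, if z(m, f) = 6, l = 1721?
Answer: 6709047/2559127 ≈ 2.6216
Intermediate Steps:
-3945/(-1487) + (-z(-5, -5)*9)/l = -3945/(-1487) + (-1*6*9)/1721 = -3945*(-1/1487) - 6*9*(1/1721) = 3945/1487 - 54*1/1721 = 3945/1487 - 54/1721 = 6709047/2559127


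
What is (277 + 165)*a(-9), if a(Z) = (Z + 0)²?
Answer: 35802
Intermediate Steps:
a(Z) = Z²
(277 + 165)*a(-9) = (277 + 165)*(-9)² = 442*81 = 35802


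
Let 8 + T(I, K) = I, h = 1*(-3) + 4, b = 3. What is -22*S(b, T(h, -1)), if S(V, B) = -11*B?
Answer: -1694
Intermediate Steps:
h = 1 (h = -3 + 4 = 1)
T(I, K) = -8 + I
-22*S(b, T(h, -1)) = -(-242)*(-8 + 1) = -(-242)*(-7) = -22*77 = -1694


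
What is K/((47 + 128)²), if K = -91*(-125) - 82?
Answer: 11293/30625 ≈ 0.36875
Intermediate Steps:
K = 11293 (K = 11375 - 82 = 11293)
K/((47 + 128)²) = 11293/((47 + 128)²) = 11293/(175²) = 11293/30625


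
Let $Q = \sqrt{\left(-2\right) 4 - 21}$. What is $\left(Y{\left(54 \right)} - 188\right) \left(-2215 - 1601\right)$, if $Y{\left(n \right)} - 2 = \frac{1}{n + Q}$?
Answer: $\frac{2090084256}{2945} + \frac{3816 i \sqrt{29}}{2945} \approx 7.0971 \cdot 10^{5} + 6.9779 i$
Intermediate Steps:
$Q = i \sqrt{29}$ ($Q = \sqrt{-8 - 21} = \sqrt{-29} = i \sqrt{29} \approx 5.3852 i$)
$Y{\left(n \right)} = 2 + \frac{1}{n + i \sqrt{29}}$
$\left(Y{\left(54 \right)} - 188\right) \left(-2215 - 1601\right) = \left(\frac{1 + 2 \cdot 54 + 2 i \sqrt{29}}{54 + i \sqrt{29}} - 188\right) \left(-2215 - 1601\right) = \left(\frac{1 + 108 + 2 i \sqrt{29}}{54 + i \sqrt{29}} - 188\right) \left(-3816\right) = \left(\frac{109 + 2 i \sqrt{29}}{54 + i \sqrt{29}} - 188\right) \left(-3816\right) = \left(-188 + \frac{109 + 2 i \sqrt{29}}{54 + i \sqrt{29}}\right) \left(-3816\right) = 717408 - \frac{3816 \left(109 + 2 i \sqrt{29}\right)}{54 + i \sqrt{29}}$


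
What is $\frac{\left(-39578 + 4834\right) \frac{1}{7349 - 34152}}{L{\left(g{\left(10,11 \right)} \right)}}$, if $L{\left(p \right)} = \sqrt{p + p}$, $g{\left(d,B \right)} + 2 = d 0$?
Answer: $- \frac{17372 i}{26803} \approx - 0.64814 i$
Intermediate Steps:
$g{\left(d,B \right)} = -2$ ($g{\left(d,B \right)} = -2 + d 0 = -2 + 0 = -2$)
$L{\left(p \right)} = \sqrt{2} \sqrt{p}$ ($L{\left(p \right)} = \sqrt{2 p} = \sqrt{2} \sqrt{p}$)
$\frac{\left(-39578 + 4834\right) \frac{1}{7349 - 34152}}{L{\left(g{\left(10,11 \right)} \right)}} = \frac{\left(-39578 + 4834\right) \frac{1}{7349 - 34152}}{\sqrt{2} \sqrt{-2}} = \frac{\left(-34744\right) \frac{1}{-26803}}{\sqrt{2} i \sqrt{2}} = \frac{\left(-34744\right) \left(- \frac{1}{26803}\right)}{2 i} = \frac{34744 \left(- \frac{i}{2}\right)}{26803} = - \frac{17372 i}{26803}$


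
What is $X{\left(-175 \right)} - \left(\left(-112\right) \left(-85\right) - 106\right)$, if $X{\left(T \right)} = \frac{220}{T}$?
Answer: $- \frac{329534}{35} \approx -9415.3$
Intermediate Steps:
$X{\left(-175 \right)} - \left(\left(-112\right) \left(-85\right) - 106\right) = \frac{220}{-175} - \left(\left(-112\right) \left(-85\right) - 106\right) = 220 \left(- \frac{1}{175}\right) - \left(9520 - 106\right) = - \frac{44}{35} - 9414 = - \frac{329534}{35}$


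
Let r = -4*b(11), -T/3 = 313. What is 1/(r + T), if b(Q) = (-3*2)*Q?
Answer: -1/675 ≈ -0.0014815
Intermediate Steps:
T = -939 (T = -3*313 = -939)
b(Q) = -6*Q
r = 264 (r = -(-24)*11 = -4*(-66) = 264)
1/(r + T) = 1/(264 - 939) = 1/(-675) = -1/675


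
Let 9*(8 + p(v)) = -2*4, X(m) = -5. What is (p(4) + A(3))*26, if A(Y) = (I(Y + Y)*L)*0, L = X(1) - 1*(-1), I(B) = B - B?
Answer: -2080/9 ≈ -231.11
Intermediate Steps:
I(B) = 0
L = -4 (L = -5 - 1*(-1) = -5 + 1 = -4)
p(v) = -80/9 (p(v) = -8 + (-2*4)/9 = -8 + (⅑)*(-8) = -8 - 8/9 = -80/9)
A(Y) = 0 (A(Y) = (0*(-4))*0 = 0*0 = 0)
(p(4) + A(3))*26 = (-80/9 + 0)*26 = -80/9*26 = -2080/9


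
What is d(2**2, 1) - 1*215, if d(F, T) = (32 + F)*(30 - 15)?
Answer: 325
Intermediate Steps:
d(F, T) = 480 + 15*F (d(F, T) = (32 + F)*15 = 480 + 15*F)
d(2**2, 1) - 1*215 = (480 + 15*2**2) - 1*215 = (480 + 15*4) - 215 = (480 + 60) - 215 = 540 - 215 = 325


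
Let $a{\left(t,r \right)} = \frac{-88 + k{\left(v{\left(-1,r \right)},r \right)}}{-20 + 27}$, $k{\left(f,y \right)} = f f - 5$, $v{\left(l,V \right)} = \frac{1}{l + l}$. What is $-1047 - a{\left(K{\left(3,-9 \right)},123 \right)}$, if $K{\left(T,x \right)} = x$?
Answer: $- \frac{4135}{4} \approx -1033.8$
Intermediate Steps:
$v{\left(l,V \right)} = \frac{1}{2 l}$
$k{\left(f,y \right)} = -5 + f^{2}$ ($k{\left(f,y \right)} = f^{2} - 5 = -5 + f^{2}$)
$a{\left(t,r \right)} = - \frac{53}{4}$ ($a{\left(t,r \right)} = \frac{-88 - \left(5 - \left(\frac{1}{2 \left(-1\right)}\right)^{2}\right)}{-20 + 27} = \frac{-88 - \left(5 - \left(\frac{1}{2} \left(-1\right)\right)^{2}\right)}{7} = \left(-88 - \left(5 - \left(- \frac{1}{2}\right)^{2}\right)\right) \frac{1}{7} = \left(-88 + \left(-5 + \frac{1}{4}\right)\right) \frac{1}{7} = \left(-88 - \frac{19}{4}\right) \frac{1}{7} = \left(- \frac{371}{4}\right) \frac{1}{7} = - \frac{53}{4}$)
$-1047 - a{\left(K{\left(3,-9 \right)},123 \right)} = -1047 - - \frac{53}{4} = -1047 + \frac{53}{4} = - \frac{4135}{4}$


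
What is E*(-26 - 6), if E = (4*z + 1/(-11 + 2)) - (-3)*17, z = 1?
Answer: -15808/9 ≈ -1756.4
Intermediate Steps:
E = 494/9 (E = (4*1 + 1/(-11 + 2)) - (-3)*17 = (4 + 1/(-9)) - 1*(-51) = (4 - 1/9) + 51 = 35/9 + 51 = 494/9 ≈ 54.889)
E*(-26 - 6) = 494*(-26 - 6)/9 = (494/9)*(-32) = -15808/9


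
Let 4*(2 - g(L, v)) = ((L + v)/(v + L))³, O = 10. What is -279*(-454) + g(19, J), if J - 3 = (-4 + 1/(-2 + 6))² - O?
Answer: 506671/4 ≈ 1.2667e+5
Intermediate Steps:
J = 113/16 (J = 3 + ((-4 + 1/(-2 + 6))² - 1*10) = 3 + ((-4 + 1/4)² - 10) = 3 + ((-4 + ¼)² - 10) = 3 + ((-15/4)² - 10) = 3 + (225/16 - 10) = 3 + 65/16 = 113/16 ≈ 7.0625)
g(L, v) = 7/4 (g(L, v) = 2 - (L + v)³/(v + L)³/4 = 2 - ((L + v)/(L + v))³/4 = 2 - ¼*1³ = 2 - ¼*1 = 2 - ¼ = 7/4)
-279*(-454) + g(19, J) = -279*(-454) + 7/4 = 126666 + 7/4 = 506671/4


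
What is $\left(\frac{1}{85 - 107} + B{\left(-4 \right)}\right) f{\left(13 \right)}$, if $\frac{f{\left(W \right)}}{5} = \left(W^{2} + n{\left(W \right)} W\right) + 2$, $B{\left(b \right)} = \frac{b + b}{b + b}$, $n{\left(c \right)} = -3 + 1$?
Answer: $\frac{15225}{22} \approx 692.04$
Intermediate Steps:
$n{\left(c \right)} = -2$
$B{\left(b \right)} = 1$ ($B{\left(b \right)} = \frac{2 b}{2 b} = 2 b \frac{1}{2 b} = 1$)
$f{\left(W \right)} = 10 - 10 W + 5 W^{2}$ ($f{\left(W \right)} = 5 \left(\left(W^{2} - 2 W\right) + 2\right) = 5 \left(2 + W^{2} - 2 W\right) = 10 - 10 W + 5 W^{2}$)
$\left(\frac{1}{85 - 107} + B{\left(-4 \right)}\right) f{\left(13 \right)} = \left(\frac{1}{85 - 107} + 1\right) \left(10 - 130 + 5 \cdot 13^{2}\right) = \left(\frac{1}{-22} + 1\right) \left(10 - 130 + 5 \cdot 169\right) = \left(- \frac{1}{22} + 1\right) \left(10 - 130 + 845\right) = \frac{21}{22} \cdot 725 = \frac{15225}{22}$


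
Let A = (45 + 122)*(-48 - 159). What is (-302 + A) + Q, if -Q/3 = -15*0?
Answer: -34871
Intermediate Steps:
Q = 0 (Q = -(-45)*0 = -3*0 = 0)
A = -34569 (A = 167*(-207) = -34569)
(-302 + A) + Q = (-302 - 34569) + 0 = -34871 + 0 = -34871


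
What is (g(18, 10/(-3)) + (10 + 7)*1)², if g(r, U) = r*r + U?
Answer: 1026169/9 ≈ 1.1402e+5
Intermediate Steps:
g(r, U) = U + r² (g(r, U) = r² + U = U + r²)
(g(18, 10/(-3)) + (10 + 7)*1)² = ((10/(-3) + 18²) + (10 + 7)*1)² = ((10*(-⅓) + 324) + 17*1)² = ((-10/3 + 324) + 17)² = (962/3 + 17)² = (1013/3)² = 1026169/9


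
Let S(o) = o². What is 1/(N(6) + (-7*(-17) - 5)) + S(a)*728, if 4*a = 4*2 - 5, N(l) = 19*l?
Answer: 93367/228 ≈ 409.50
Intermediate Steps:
a = ¾ (a = (4*2 - 5)/4 = (8 - 5)/4 = (¼)*3 = ¾ ≈ 0.75000)
1/(N(6) + (-7*(-17) - 5)) + S(a)*728 = 1/(19*6 + (-7*(-17) - 5)) + (¾)²*728 = 1/(114 + (119 - 5)) + (9/16)*728 = 1/(114 + 114) + 819/2 = 1/228 + 819/2 = 93367/228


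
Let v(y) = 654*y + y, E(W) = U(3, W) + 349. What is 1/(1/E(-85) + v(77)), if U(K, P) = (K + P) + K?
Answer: 270/13617451 ≈ 1.9828e-5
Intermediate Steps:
U(K, P) = P + 2*K
E(W) = 355 + W (E(W) = (W + 2*3) + 349 = (W + 6) + 349 = (6 + W) + 349 = 355 + W)
v(y) = 655*y
1/(1/E(-85) + v(77)) = 1/(1/(355 - 85) + 655*77) = 1/(1/270 + 50435) = 1/(13617451/270) = 270/13617451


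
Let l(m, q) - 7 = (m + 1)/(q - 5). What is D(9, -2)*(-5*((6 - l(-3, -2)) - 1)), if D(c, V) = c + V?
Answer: 80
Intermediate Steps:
l(m, q) = 7 + (1 + m)/(-5 + q) (l(m, q) = 7 + (m + 1)/(q - 5) = 7 + (1 + m)/(-5 + q))
D(c, V) = V + c
D(9, -2)*(-5*((6 - l(-3, -2)) - 1)) = (-2 + 9)*(-5*((6 - (-34 - 3 + 7*(-2))/(-5 - 2)) - 1)) = 7*(-5*((6 - (-34 - 3 - 14)/(-7)) - 1)) = 7*(-5*((6 - (-1)*(-51)/7) - 1)) = 7*(-5*((6 - 1*51/7) - 1)) = 7*(-5*((6 - 51/7) - 1)) = 7*(-5*(-9/7 - 1)) = 7*(-5*(-16/7)) = 7*(80/7) = 80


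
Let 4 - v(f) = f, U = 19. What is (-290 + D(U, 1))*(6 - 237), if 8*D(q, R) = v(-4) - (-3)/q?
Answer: 10146675/152 ≈ 66755.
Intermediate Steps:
v(f) = 4 - f
D(q, R) = 1 + 3/(8*q) (D(q, R) = ((4 - 1*(-4)) - (-3)/q)/8 = ((4 + 4) + 3/q)/8 = (8 + 3/q)/8 = 1 + 3/(8*q))
(-290 + D(U, 1))*(6 - 237) = (-290 + (3/8 + 19)/19)*(6 - 237) = (-290 + (1/19)*(155/8))*(-231) = (-290 + 155/152)*(-231) = -43925/152*(-231) = 10146675/152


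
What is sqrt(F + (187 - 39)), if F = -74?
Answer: sqrt(74) ≈ 8.6023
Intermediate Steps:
sqrt(F + (187 - 39)) = sqrt(-74 + (187 - 39)) = sqrt(-74 + 148) = sqrt(74)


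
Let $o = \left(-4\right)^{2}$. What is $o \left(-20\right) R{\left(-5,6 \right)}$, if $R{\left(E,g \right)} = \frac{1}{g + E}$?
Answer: $-320$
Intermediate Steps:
$o = 16$
$R{\left(E,g \right)} = \frac{1}{E + g}$
$o \left(-20\right) R{\left(-5,6 \right)} = \frac{16 \left(-20\right)}{-5 + 6} = - \frac{320}{1} = \left(-320\right) 1 = -320$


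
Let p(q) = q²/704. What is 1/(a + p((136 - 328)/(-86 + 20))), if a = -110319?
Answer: -1331/146834573 ≈ -9.0646e-6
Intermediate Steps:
p(q) = q²/704
1/(a + p((136 - 328)/(-86 + 20))) = 1/(-110319 + ((136 - 328)/(-86 + 20))²/704) = 1/(-110319 + (-192/(-66))²/704) = 1/(-110319 + (-192*(-1/66))²/704) = 1/(-110319 + (32/11)²/704) = 1/(-110319 + (1/704)*(1024/121)) = 1/(-110319 + 16/1331) = 1/(-146834573/1331) = -1331/146834573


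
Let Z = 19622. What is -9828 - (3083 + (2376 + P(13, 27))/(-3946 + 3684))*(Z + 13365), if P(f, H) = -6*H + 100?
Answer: -13285680160/131 ≈ -1.0142e+8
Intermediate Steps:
P(f, H) = 100 - 6*H
-9828 - (3083 + (2376 + P(13, 27))/(-3946 + 3684))*(Z + 13365) = -9828 - (3083 + (2376 + (100 - 6*27))/(-3946 + 3684))*(19622 + 13365) = -9828 - (3083 + (2376 + (100 - 162))/(-262))*32987 = -9828 - (3083 + (2376 - 62)*(-1/262))*32987 = -9828 - (3083 + 2314*(-1/262))*32987 = -9828 - (3083 - 1157/131)*32987 = -9828 - 402716*32987/131 = -9828 - 1*13284392692/131 = -9828 - 13284392692/131 = -13285680160/131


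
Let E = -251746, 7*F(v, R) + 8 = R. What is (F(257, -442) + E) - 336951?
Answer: -4121329/7 ≈ -5.8876e+5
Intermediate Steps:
F(v, R) = -8/7 + R/7
(F(257, -442) + E) - 336951 = ((-8/7 + (⅐)*(-442)) - 251746) - 336951 = ((-8/7 - 442/7) - 251746) - 336951 = (-450/7 - 251746) - 336951 = -1762672/7 - 336951 = -4121329/7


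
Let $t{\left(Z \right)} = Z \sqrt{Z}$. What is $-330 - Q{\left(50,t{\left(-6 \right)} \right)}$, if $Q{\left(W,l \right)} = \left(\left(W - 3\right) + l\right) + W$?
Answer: $-427 + 6 i \sqrt{6} \approx -427.0 + 14.697 i$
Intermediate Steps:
$t{\left(Z \right)} = Z^{\frac{3}{2}}$
$Q{\left(W,l \right)} = -3 + l + 2 W$ ($Q{\left(W,l \right)} = \left(\left(W - 3\right) + l\right) + W = \left(\left(-3 + W\right) + l\right) + W = \left(-3 + W + l\right) + W = -3 + l + 2 W$)
$-330 - Q{\left(50,t{\left(-6 \right)} \right)} = -330 - \left(-3 + \left(-6\right)^{\frac{3}{2}} + 2 \cdot 50\right) = -330 - \left(-3 - 6 i \sqrt{6} + 100\right) = -330 - \left(97 - 6 i \sqrt{6}\right) = -427 + 6 i \sqrt{6}$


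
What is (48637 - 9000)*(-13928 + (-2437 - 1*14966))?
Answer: -1241866847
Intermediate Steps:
(48637 - 9000)*(-13928 + (-2437 - 1*14966)) = 39637*(-13928 + (-2437 - 14966)) = 39637*(-13928 - 17403) = 39637*(-31331) = -1241866847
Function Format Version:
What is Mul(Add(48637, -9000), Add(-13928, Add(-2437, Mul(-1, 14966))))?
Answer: -1241866847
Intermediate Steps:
Mul(Add(48637, -9000), Add(-13928, Add(-2437, Mul(-1, 14966)))) = Mul(39637, Add(-13928, Add(-2437, -14966))) = Mul(39637, Add(-13928, -17403)) = Mul(39637, -31331) = -1241866847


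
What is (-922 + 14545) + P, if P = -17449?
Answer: -3826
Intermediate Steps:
(-922 + 14545) + P = (-922 + 14545) - 17449 = 13623 - 17449 = -3826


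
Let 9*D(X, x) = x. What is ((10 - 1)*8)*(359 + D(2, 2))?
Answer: 25864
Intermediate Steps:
D(X, x) = x/9
((10 - 1)*8)*(359 + D(2, 2)) = ((10 - 1)*8)*(359 + (⅑)*2) = (9*8)*(359 + 2/9) = 72*(3233/9) = 25864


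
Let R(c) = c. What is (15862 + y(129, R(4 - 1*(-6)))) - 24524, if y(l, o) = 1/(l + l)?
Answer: -2234795/258 ≈ -8662.0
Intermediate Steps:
y(l, o) = 1/(2*l)
(15862 + y(129, R(4 - 1*(-6)))) - 24524 = (15862 + (½)/129) - 24524 = (15862 + (½)*(1/129)) - 24524 = (15862 + 1/258) - 24524 = 4092397/258 - 24524 = -2234795/258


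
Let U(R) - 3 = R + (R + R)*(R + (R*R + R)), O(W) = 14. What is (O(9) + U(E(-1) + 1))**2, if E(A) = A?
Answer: 289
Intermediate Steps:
U(R) = 3 + R + 2*R*(R**2 + 2*R) (U(R) = 3 + (R + (R + R)*(R + (R*R + R))) = 3 + (R + (2*R)*(R + (R**2 + R))) = 3 + (R + (2*R)*(R + (R + R**2))) = 3 + (R + (2*R)*(R**2 + 2*R)) = 3 + (R + 2*R*(R**2 + 2*R)) = 3 + R + 2*R*(R**2 + 2*R))
(O(9) + U(E(-1) + 1))**2 = (14 + (3 + (-1 + 1) + 2*(-1 + 1)**3 + 4*(-1 + 1)**2))**2 = (14 + (3 + 0 + 2*0**3 + 4*0**2))**2 = (14 + (3 + 0 + 2*0 + 4*0))**2 = (14 + (3 + 0 + 0 + 0))**2 = (14 + 3)**2 = 17**2 = 289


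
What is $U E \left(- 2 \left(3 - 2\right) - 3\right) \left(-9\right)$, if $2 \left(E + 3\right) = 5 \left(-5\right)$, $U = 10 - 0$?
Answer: $-6975$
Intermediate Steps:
$U = 10$ ($U = 10 + 0 = 10$)
$E = - \frac{31}{2}$ ($E = -3 + \frac{5 \left(-5\right)}{2} = -3 + \frac{1}{2} \left(-25\right) = -3 - \frac{25}{2} = - \frac{31}{2} \approx -15.5$)
$U E \left(- 2 \left(3 - 2\right) - 3\right) \left(-9\right) = 10 \left(- \frac{31 \left(- 2 \left(3 - 2\right) - 3\right)}{2}\right) \left(-9\right) = 10 \left(- \frac{31 \left(\left(-2\right) 1 - 3\right)}{2}\right) \left(-9\right) = 10 \left(- \frac{31 \left(-2 - 3\right)}{2}\right) \left(-9\right) = 10 \left(\left(- \frac{31}{2}\right) \left(-5\right)\right) \left(-9\right) = 10 \cdot \frac{155}{2} \left(-9\right) = 775 \left(-9\right) = -6975$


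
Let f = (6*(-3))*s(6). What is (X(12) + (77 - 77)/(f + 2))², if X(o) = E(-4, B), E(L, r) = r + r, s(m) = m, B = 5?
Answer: 100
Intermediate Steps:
E(L, r) = 2*r
X(o) = 10 (X(o) = 2*5 = 10)
f = -108 (f = (6*(-3))*6 = -18*6 = -108)
(X(12) + (77 - 77)/(f + 2))² = (10 + (77 - 77)/(-108 + 2))² = (10 + 0/(-106))² = (10 + 0*(-1/106))² = (10 + 0)² = 10² = 100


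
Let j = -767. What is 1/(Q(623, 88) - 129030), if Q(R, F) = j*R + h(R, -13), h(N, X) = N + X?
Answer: -1/606261 ≈ -1.6495e-6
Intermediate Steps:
Q(R, F) = -13 - 766*R (Q(R, F) = -767*R + (R - 13) = -767*R + (-13 + R) = -13 - 766*R)
1/(Q(623, 88) - 129030) = 1/((-13 - 766*623) - 129030) = 1/((-13 - 477218) - 129030) = 1/(-477231 - 129030) = 1/(-606261) = -1/606261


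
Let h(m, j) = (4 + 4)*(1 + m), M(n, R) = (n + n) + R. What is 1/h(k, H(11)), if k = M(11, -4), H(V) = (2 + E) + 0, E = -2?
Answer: 1/152 ≈ 0.0065789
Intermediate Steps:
H(V) = 0 (H(V) = (2 - 2) + 0 = 0 + 0 = 0)
M(n, R) = R + 2*n (M(n, R) = 2*n + R = R + 2*n)
k = 18 (k = -4 + 2*11 = -4 + 22 = 18)
h(m, j) = 8 + 8*m (h(m, j) = 8*(1 + m) = 8 + 8*m)
1/h(k, H(11)) = 1/(8 + 8*18) = 1/(8 + 144) = 1/152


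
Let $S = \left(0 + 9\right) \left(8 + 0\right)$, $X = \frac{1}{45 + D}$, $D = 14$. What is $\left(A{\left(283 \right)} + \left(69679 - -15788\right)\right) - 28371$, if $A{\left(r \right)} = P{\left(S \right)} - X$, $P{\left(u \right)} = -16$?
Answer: $\frac{3367719}{59} \approx 57080.0$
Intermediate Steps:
$X = \frac{1}{59}$ ($X = \frac{1}{45 + 14} = \frac{1}{59} \approx 0.016949$)
$S = 72$ ($S = 9 \cdot 8 = 72$)
$A{\left(r \right)} = - \frac{945}{59}$ ($A{\left(r \right)} = -16 - \frac{1}{59} = - \frac{945}{59}$)
$\left(A{\left(283 \right)} + \left(69679 - -15788\right)\right) - 28371 = \left(- \frac{945}{59} + \left(69679 - -15788\right)\right) - 28371 = \left(- \frac{945}{59} + \left(69679 + 15788\right)\right) - 28371 = \left(- \frac{945}{59} + 85467\right) - 28371 = \frac{5041608}{59} - 28371 = \frac{3367719}{59}$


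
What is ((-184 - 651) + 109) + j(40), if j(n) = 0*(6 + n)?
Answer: -726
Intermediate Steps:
j(n) = 0
((-184 - 651) + 109) + j(40) = ((-184 - 651) + 109) + 0 = (-835 + 109) + 0 = -726 + 0 = -726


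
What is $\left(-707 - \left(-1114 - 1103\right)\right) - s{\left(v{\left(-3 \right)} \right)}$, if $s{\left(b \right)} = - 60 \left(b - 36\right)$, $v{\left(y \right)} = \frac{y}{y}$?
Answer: $-590$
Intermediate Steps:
$v{\left(y \right)} = 1$
$s{\left(b \right)} = 2160 - 60 b$ ($s{\left(b \right)} = - 60 \left(-36 + b\right) = 2160 - 60 b$)
$\left(-707 - \left(-1114 - 1103\right)\right) - s{\left(v{\left(-3 \right)} \right)} = \left(-707 - \left(-1114 - 1103\right)\right) - \left(2160 - 60\right) = \left(-707 - -2217\right) - 2100 = \left(-707 + 2217\right) - 2100 = 1510 - 2100 = -590$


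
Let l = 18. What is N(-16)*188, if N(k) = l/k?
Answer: -423/2 ≈ -211.50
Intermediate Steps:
N(k) = 18/k
N(-16)*188 = (18/(-16))*188 = (18*(-1/16))*188 = -9/8*188 = -423/2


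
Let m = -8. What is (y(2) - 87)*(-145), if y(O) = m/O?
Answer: 13195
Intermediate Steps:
y(O) = -8/O
(y(2) - 87)*(-145) = (-8/2 - 87)*(-145) = (-8*½ - 87)*(-145) = (-4 - 87)*(-145) = -91*(-145) = 13195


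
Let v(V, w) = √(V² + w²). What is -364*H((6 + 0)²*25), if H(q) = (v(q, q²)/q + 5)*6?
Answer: -10920 - 2184*√810001 ≈ -1.9765e+6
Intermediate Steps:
H(q) = 30 + 6*√(q² + q⁴)/q (H(q) = (√(q² + (q²)²)/q + 5)*6 = (√(q² + q⁴)/q + 5)*6 = (5 + √(q² + q⁴)/q)*6 = 30 + 6*√(q² + q⁴)/q)
-364*H((6 + 0)²*25) = -364*(30 + 6*√(((6 + 0)²*25)² + ((6 + 0)²*25)⁴)/(((6 + 0)²*25))) = -364*(30 + 6*√((6²*25)² + (6²*25)⁴)/((6²*25))) = -364*(30 + 6*√((36*25)² + (36*25)⁴)/((36*25))) = -364*(30 + 6*√(900² + 900⁴)/900) = -364*(30 + 6*(1/900)*√(810000 + 656100000000)) = -364*(30 + 6*(1/900)*√656100810000) = -364*(30 + 6*(1/900)*(900*√810001)) = -364*(30 + 6*√810001) = -10920 - 2184*√810001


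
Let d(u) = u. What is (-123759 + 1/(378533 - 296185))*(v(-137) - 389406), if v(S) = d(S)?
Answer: 567135994884019/11764 ≈ 4.8209e+10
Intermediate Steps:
v(S) = S
(-123759 + 1/(378533 - 296185))*(v(-137) - 389406) = (-123759 + 1/(378533 - 296185))*(-137 - 389406) = (-123759 + 1/82348)*(-389543) = -10191306131/82348*(-389543) = 567135994884019/11764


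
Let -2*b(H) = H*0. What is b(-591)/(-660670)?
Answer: 0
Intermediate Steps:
b(H) = 0 (b(H) = -H*0/2 = -½*0 = 0)
b(-591)/(-660670) = 0/(-660670) = 0*(-1/660670) = 0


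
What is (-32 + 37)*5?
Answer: 25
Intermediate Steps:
(-32 + 37)*5 = 5*5 = 25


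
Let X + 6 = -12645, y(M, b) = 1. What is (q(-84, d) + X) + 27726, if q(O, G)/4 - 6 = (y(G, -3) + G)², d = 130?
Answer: 83743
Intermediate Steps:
X = -12651 (X = -6 - 12645 = -12651)
q(O, G) = 24 + 4*(1 + G)²
(q(-84, d) + X) + 27726 = ((24 + 4*(1 + 130)²) - 12651) + 27726 = ((24 + 4*131²) - 12651) + 27726 = ((24 + 4*17161) - 12651) + 27726 = ((24 + 68644) - 12651) + 27726 = (68668 - 12651) + 27726 = 56017 + 27726 = 83743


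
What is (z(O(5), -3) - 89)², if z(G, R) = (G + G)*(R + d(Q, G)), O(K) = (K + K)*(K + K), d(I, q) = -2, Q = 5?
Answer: 1185921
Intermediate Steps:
O(K) = 4*K² (O(K) = (2*K)*(2*K) = 4*K²)
z(G, R) = 2*G*(-2 + R) (z(G, R) = (G + G)*(R - 2) = (2*G)*(-2 + R) = 2*G*(-2 + R))
(z(O(5), -3) - 89)² = (2*(4*5²)*(-2 - 3) - 89)² = (2*(4*25)*(-5) - 89)² = (2*100*(-5) - 89)² = (-1000 - 89)² = (-1089)² = 1185921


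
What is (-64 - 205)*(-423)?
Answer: 113787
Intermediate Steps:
(-64 - 205)*(-423) = -269*(-423) = 113787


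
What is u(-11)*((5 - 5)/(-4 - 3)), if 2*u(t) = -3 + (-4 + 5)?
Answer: 0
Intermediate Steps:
u(t) = -1 (u(t) = (-3 + (-4 + 5))/2 = (-3 + 1)/2 = (½)*(-2) = -1)
u(-11)*((5 - 5)/(-4 - 3)) = -(5 - 5)/(-4 - 3) = -0/(-7) = -0*(-1)/7 = -1*0 = 0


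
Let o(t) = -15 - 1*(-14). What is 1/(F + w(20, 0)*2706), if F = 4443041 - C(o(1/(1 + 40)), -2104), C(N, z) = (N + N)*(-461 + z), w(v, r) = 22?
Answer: 1/4497443 ≈ 2.2235e-7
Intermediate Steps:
o(t) = -1 (o(t) = -15 + 14 = -1)
C(N, z) = 2*N*(-461 + z) (C(N, z) = (2*N)*(-461 + z) = 2*N*(-461 + z))
F = 4437911 (F = 4443041 - 2*(-1)*(-461 - 2104) = 4443041 - 2*(-1)*(-2565) = 4443041 - 1*5130 = 4443041 - 5130 = 4437911)
1/(F + w(20, 0)*2706) = 1/(4437911 + 22*2706) = 1/(4437911 + 59532) = 1/4497443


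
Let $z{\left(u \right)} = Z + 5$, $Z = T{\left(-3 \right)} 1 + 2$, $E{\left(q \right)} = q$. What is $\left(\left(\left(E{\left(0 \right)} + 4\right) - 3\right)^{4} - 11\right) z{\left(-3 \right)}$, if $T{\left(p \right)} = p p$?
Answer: $-160$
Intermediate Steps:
$T{\left(p \right)} = p^{2}$
$Z = 11$ ($Z = \left(-3\right)^{2} \cdot 1 + 2 = 9 \cdot 1 + 2 = 9 + 2 = 11$)
$z{\left(u \right)} = 16$ ($z{\left(u \right)} = 11 + 5 = 16$)
$\left(\left(\left(E{\left(0 \right)} + 4\right) - 3\right)^{4} - 11\right) z{\left(-3 \right)} = \left(\left(\left(0 + 4\right) - 3\right)^{4} - 11\right) 16 = \left(\left(4 - 3\right)^{4} - 11\right) 16 = \left(1^{4} - 11\right) 16 = \left(1 - 11\right) 16 = \left(-10\right) 16 = -160$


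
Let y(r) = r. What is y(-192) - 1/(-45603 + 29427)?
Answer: -3105791/16176 ≈ -192.00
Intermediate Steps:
y(-192) - 1/(-45603 + 29427) = -192 - 1/(-45603 + 29427) = -192 - 1/(-16176) = -192 - 1*(-1/16176) = -192 + 1/16176 = -3105791/16176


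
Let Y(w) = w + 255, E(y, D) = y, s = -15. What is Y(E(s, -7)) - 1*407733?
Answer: -407493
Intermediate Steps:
Y(w) = 255 + w
Y(E(s, -7)) - 1*407733 = (255 - 15) - 1*407733 = 240 - 407733 = -407493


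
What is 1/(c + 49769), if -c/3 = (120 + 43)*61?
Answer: 1/19940 ≈ 5.0150e-5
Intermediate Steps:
c = -29829 (c = -3*(120 + 43)*61 = -489*61 = -3*9943 = -29829)
1/(c + 49769) = 1/(-29829 + 49769) = 1/19940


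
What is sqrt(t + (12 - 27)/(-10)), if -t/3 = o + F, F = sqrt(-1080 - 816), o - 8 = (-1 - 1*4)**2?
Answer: sqrt(-390 - 24*I*sqrt(474))/2 ≈ 5.7229 - 11.413*I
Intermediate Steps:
o = 33 (o = 8 + (-1 - 1*4)**2 = 8 + (-1 - 4)**2 = 8 + (-5)**2 = 8 + 25 = 33)
F = 2*I*sqrt(474) (F = sqrt(-1896) = 2*I*sqrt(474) ≈ 43.543*I)
t = -99 - 6*I*sqrt(474) (t = -3*(33 + 2*I*sqrt(474)) = -99 - 6*I*sqrt(474) ≈ -99.0 - 130.63*I)
sqrt(t + (12 - 27)/(-10)) = sqrt((-99 - 6*I*sqrt(474)) + (12 - 27)/(-10)) = sqrt((-99 - 6*I*sqrt(474)) - 15*(-1/10)) = sqrt((-99 - 6*I*sqrt(474)) + 3/2) = sqrt(-195/2 - 6*I*sqrt(474))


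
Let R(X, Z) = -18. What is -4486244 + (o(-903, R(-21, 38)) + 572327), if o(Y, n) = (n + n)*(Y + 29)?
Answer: -3882453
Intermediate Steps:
o(Y, n) = 2*n*(29 + Y) (o(Y, n) = (2*n)*(29 + Y) = 2*n*(29 + Y))
-4486244 + (o(-903, R(-21, 38)) + 572327) = -4486244 + (2*(-18)*(29 - 903) + 572327) = -4486244 + (2*(-18)*(-874) + 572327) = -4486244 + (31464 + 572327) = -4486244 + 603791 = -3882453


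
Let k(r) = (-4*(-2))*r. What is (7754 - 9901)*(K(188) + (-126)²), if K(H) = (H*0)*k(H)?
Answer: -34085772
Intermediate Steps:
k(r) = 8*r
K(H) = 0 (K(H) = (H*0)*(8*H) = 0*(8*H) = 0)
(7754 - 9901)*(K(188) + (-126)²) = (7754 - 9901)*(0 + (-126)²) = -2147*(0 + 15876) = -2147*15876 = -34085772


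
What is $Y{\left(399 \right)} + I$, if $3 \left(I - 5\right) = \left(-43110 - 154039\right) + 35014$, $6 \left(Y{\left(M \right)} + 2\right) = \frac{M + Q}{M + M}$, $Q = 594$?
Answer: $- \frac{86250701}{1596} \approx -54042.0$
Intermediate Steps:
$Y{\left(M \right)} = -2 + \frac{594 + M}{12 M}$ ($Y{\left(M \right)} = -2 + \frac{\left(M + 594\right) \frac{1}{M + M}}{6} = -2 + \frac{\left(594 + M\right) \frac{1}{2 M}}{6} = -2 + \frac{\frac{1}{2} \frac{1}{M} \left(594 + M\right)}{6} = -2 + \frac{594 + M}{12 M}$)
$I = -54040$ ($I = 5 + \frac{\left(-43110 - 154039\right) + 35014}{3} = 5 + \frac{-197149 + 35014}{3} = 5 + \frac{1}{3} \left(-162135\right) = 5 - 54045 = -54040$)
$Y{\left(399 \right)} + I = \frac{594 - 9177}{12 \cdot 399} - 54040 = \frac{1}{12} \cdot \frac{1}{399} \left(594 - 9177\right) - 54040 = \frac{1}{12} \cdot \frac{1}{399} \left(-8583\right) - 54040 = - \frac{2861}{1596} - 54040 = - \frac{86250701}{1596}$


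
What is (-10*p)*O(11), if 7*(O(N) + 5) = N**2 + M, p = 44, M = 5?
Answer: -5720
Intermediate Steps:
O(N) = -30/7 + N**2/7 (O(N) = -5 + (N**2 + 5)/7 = -5 + (5 + N**2)/7 = -5 + (5/7 + N**2/7) = -30/7 + N**2/7)
(-10*p)*O(11) = (-10*44)*(-30/7 + (1/7)*11**2) = -440*(-30/7 + (1/7)*121) = -440*(-30/7 + 121/7) = -440*13 = -5720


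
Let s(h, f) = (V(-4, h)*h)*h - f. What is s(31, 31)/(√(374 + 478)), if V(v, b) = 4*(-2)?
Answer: -2573*√213/142 ≈ -264.45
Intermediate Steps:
V(v, b) = -8
s(h, f) = -f - 8*h² (s(h, f) = (-8*h)*h - f = -8*h² - f = -f - 8*h²)
s(31, 31)/(√(374 + 478)) = (-1*31 - 8*31²)/(√(374 + 478)) = (-31 - 8*961)/(√852) = (-31 - 7688)/((2*√213)) = -2573*√213/142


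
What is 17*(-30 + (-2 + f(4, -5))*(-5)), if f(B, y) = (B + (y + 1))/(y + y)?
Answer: -340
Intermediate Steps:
f(B, y) = (1 + B + y)/(2*y) (f(B, y) = (B + (1 + y))/((2*y)) = (1 + B + y)*(1/(2*y)) = (1 + B + y)/(2*y))
17*(-30 + (-2 + f(4, -5))*(-5)) = 17*(-30 + (-2 + (½)*(1 + 4 - 5)/(-5))*(-5)) = 17*(-30 + (-2 + (½)*(-⅕)*0)*(-5)) = 17*(-30 + (-2 + 0)*(-5)) = 17*(-30 - 2*(-5)) = 17*(-30 + 10) = 17*(-20) = -340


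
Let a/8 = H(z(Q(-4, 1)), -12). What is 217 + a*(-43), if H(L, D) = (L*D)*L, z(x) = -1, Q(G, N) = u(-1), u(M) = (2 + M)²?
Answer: 4345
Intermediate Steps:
Q(G, N) = 1 (Q(G, N) = (2 - 1)² = 1² = 1)
H(L, D) = D*L² (H(L, D) = (D*L)*L = D*L²)
a = -96 (a = 8*(-12*(-1)²) = 8*(-12*1) = 8*(-12) = -96)
217 + a*(-43) = 217 - 96*(-43) = 217 + 4128 = 4345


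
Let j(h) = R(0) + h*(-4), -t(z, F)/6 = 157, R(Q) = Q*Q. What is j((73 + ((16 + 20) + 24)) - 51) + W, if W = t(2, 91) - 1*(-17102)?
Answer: 15832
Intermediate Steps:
R(Q) = Q²
t(z, F) = -942 (t(z, F) = -6*157 = -942)
W = 16160 (W = -942 - 1*(-17102) = -942 + 17102 = 16160)
j(h) = -4*h (j(h) = 0² + h*(-4) = 0 - 4*h = -4*h)
j((73 + ((16 + 20) + 24)) - 51) + W = -4*((73 + ((16 + 20) + 24)) - 51) + 16160 = -4*((73 + (36 + 24)) - 51) + 16160 = -4*((73 + 60) - 51) + 16160 = -4*(133 - 51) + 16160 = -4*82 + 16160 = -328 + 16160 = 15832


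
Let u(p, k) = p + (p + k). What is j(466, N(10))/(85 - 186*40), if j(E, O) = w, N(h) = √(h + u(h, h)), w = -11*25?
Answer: 55/1471 ≈ 0.037390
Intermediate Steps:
w = -275
u(p, k) = k + 2*p (u(p, k) = p + (k + p) = k + 2*p)
N(h) = 2*√h (N(h) = √(h + (h + 2*h)) = √(h + 3*h) = √(4*h) = 2*√h)
j(E, O) = -275
j(466, N(10))/(85 - 186*40) = -275/(85 - 186*40) = -275/(85 - 7440) = -275/(-7355) = -275*(-1/7355) = 55/1471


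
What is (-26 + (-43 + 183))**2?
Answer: 12996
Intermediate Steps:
(-26 + (-43 + 183))**2 = (-26 + 140)**2 = 114**2 = 12996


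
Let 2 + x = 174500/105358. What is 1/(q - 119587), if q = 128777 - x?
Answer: 52679/484138118 ≈ 0.00010881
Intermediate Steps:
x = -18108/52679 (x = -2 + 174500/105358 = -2 + 174500*(1/105358) = -2 + 87250/52679 = -18108/52679 ≈ -0.34374)
q = 6783861691/52679 (q = 128777 - 1*(-18108/52679) = 128777 + 18108/52679 = 6783861691/52679 ≈ 1.2878e+5)
1/(q - 119587) = 1/(6783861691/52679 - 119587) = 1/(484138118/52679) = 52679/484138118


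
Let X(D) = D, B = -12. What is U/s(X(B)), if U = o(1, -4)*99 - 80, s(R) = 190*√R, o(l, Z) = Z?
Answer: 119*I*√3/285 ≈ 0.72321*I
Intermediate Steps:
U = -476 (U = -4*99 - 80 = -396 - 80 = -476)
U/s(X(B)) = -476*(-I*√3/1140) = -(-119)*I*√3/285 = 119*I*√3/285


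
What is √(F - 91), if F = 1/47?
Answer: 2*I*√50243/47 ≈ 9.5383*I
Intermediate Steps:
F = 1/47 ≈ 0.021277
√(F - 91) = √(1/47 - 91) = √(-4276/47) = 2*I*√50243/47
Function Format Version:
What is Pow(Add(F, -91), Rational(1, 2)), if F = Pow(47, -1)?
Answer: Mul(Rational(2, 47), I, Pow(50243, Rational(1, 2))) ≈ Mul(9.5383, I)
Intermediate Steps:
F = Rational(1, 47) ≈ 0.021277
Pow(Add(F, -91), Rational(1, 2)) = Pow(Add(Rational(1, 47), -91), Rational(1, 2)) = Pow(Rational(-4276, 47), Rational(1, 2)) = Mul(Rational(2, 47), I, Pow(50243, Rational(1, 2)))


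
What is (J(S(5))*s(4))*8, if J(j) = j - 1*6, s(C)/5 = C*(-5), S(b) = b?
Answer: 800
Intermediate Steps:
s(C) = -25*C (s(C) = 5*(C*(-5)) = 5*(-5*C) = -25*C)
J(j) = -6 + j (J(j) = j - 6 = -6 + j)
(J(S(5))*s(4))*8 = ((-6 + 5)*(-25*4))*8 = -1*(-100)*8 = 100*8 = 800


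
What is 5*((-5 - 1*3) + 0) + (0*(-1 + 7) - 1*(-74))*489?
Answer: 36146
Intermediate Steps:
5*((-5 - 1*3) + 0) + (0*(-1 + 7) - 1*(-74))*489 = 5*((-5 - 3) + 0) + (0*6 + 74)*489 = 5*(-8 + 0) + (0 + 74)*489 = 5*(-8) + 74*489 = -40 + 36186 = 36146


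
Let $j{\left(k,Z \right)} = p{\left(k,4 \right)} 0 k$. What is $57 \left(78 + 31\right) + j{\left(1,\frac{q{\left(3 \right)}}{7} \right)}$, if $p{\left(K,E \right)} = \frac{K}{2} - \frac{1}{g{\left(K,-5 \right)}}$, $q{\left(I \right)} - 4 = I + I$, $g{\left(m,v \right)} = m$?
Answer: $6213$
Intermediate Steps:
$q{\left(I \right)} = 4 + 2 I$ ($q{\left(I \right)} = 4 + \left(I + I\right) = 4 + 2 I$)
$p{\left(K,E \right)} = \frac{K}{2} - \frac{1}{K}$
$j{\left(k,Z \right)} = 0$ ($j{\left(k,Z \right)} = \left(\frac{k}{2} - \frac{1}{k}\right) 0 k = 0 k = 0$)
$57 \left(78 + 31\right) + j{\left(1,\frac{q{\left(3 \right)}}{7} \right)} = 57 \left(78 + 31\right) + 0 = 57 \cdot 109 + 0 = 6213 + 0 = 6213$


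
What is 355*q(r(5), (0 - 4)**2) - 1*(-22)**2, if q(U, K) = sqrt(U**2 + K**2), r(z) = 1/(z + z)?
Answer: -484 + 71*sqrt(25601)/2 ≈ 5196.1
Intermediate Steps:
r(z) = 1/(2*z)
q(U, K) = sqrt(K**2 + U**2)
355*q(r(5), (0 - 4)**2) - 1*(-22)**2 = 355*sqrt(((0 - 4)**2)**2 + ((1/2)/5)**2) - 1*(-22)**2 = 355*sqrt(((-4)**2)**2 + ((1/2)*(1/5))**2) - 1*484 = 355*sqrt(16**2 + (1/10)**2) - 484 = 355*sqrt(256 + 1/100) - 484 = 355*sqrt(25601/100) - 484 = 355*(sqrt(25601)/10) - 484 = 71*sqrt(25601)/2 - 484 = -484 + 71*sqrt(25601)/2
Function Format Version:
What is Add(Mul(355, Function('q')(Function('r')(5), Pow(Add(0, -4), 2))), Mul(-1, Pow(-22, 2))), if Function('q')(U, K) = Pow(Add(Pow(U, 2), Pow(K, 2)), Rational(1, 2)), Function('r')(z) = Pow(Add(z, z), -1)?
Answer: Add(-484, Mul(Rational(71, 2), Pow(25601, Rational(1, 2)))) ≈ 5196.1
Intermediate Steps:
Function('r')(z) = Mul(Rational(1, 2), Pow(z, -1)) (Function('r')(z) = Pow(Mul(2, z), -1) = Mul(Rational(1, 2), Pow(z, -1)))
Function('q')(U, K) = Pow(Add(Pow(K, 2), Pow(U, 2)), Rational(1, 2))
Add(Mul(355, Function('q')(Function('r')(5), Pow(Add(0, -4), 2))), Mul(-1, Pow(-22, 2))) = Add(Mul(355, Pow(Add(Pow(Pow(Add(0, -4), 2), 2), Pow(Mul(Rational(1, 2), Pow(5, -1)), 2)), Rational(1, 2))), Mul(-1, Pow(-22, 2))) = Add(Mul(355, Pow(Add(Pow(Pow(-4, 2), 2), Pow(Mul(Rational(1, 2), Rational(1, 5)), 2)), Rational(1, 2))), Mul(-1, 484)) = Add(Mul(355, Pow(Add(Pow(16, 2), Pow(Rational(1, 10), 2)), Rational(1, 2))), -484) = Add(Mul(355, Pow(Add(256, Rational(1, 100)), Rational(1, 2))), -484) = Add(Mul(355, Pow(Rational(25601, 100), Rational(1, 2))), -484) = Add(Mul(355, Mul(Rational(1, 10), Pow(25601, Rational(1, 2)))), -484) = Add(Mul(Rational(71, 2), Pow(25601, Rational(1, 2))), -484) = Add(-484, Mul(Rational(71, 2), Pow(25601, Rational(1, 2))))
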